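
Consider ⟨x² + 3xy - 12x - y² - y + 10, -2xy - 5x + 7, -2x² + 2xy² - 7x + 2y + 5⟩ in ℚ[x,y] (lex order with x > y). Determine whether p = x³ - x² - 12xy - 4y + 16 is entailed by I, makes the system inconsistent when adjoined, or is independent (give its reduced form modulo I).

x³ - x² - 12xy - 4y + 16 lies in I (it reduces to 0).

First compute the reduced Gröbner basis of I by Buchberger's algorithm.
f_1 = x² + 3xy - 12x - y² - y + 10, LT = x².
f_2 = -2xy - 5x + 7, LT = xy.
f_3 = -2x² + 2xy² - 7x + 2y + 5, LT = x².

S(f_1,f_2): lcm = x²y. S = -5/2x² + 3xy² - 12xy + 7/2x - y³ - y² + 10y.
  leading term x²: subtract (-5/2)·f_1 from -5/2x² + 3xy² - 12xy + 7/2x - y³ - y² + 10y → 3xy² - 9/2xy - 53/2x - y³ - 7/2y² + 15/2y + 25
  leading term xy²: subtract (-3/2y)·f_2 from 3xy² - 9/2xy - 53/2x - y³ - 7/2y² + 15/2y + 25 → -12xy - 53/2x - y³ - 7/2y² + 18y + 25
  leading term xy: subtract (6)·f_2 from -12xy - 53/2x - y³ - 7/2y² + 18y + 25 → 7/2x - y³ - 7/2y² + 18y - 17
  leading term x: no divisor's leading term divides it; move 7/2x to the remainder.
  leading term y³: no divisor's leading term divides it; move -y³ to the remainder.
  leading term y²: no divisor's leading term divides it; move -7/2y² to the remainder.
  leading term y: no divisor's leading term divides it; move 18y to the remainder.
  leading term 1: no divisor's leading term divides it; move -17 to the remainder.
  remainder 7/2x - y³ - 7/2y² + 18y - 17 ≠ 0; add h_4 = 7/2x - y³ - 7/2y² + 18y - 17 to the basis.

S(f_1,f_3): lcm = x². S = xy² + 3xy - 31/2x - y² + 25/2.
  leading term xy²: subtract (-½y)·f_2 from xy² + 3xy - 31/2x - y² + 25/2 → ½xy - 31/2x - y² + 7/2y + 25/2
  leading term xy: subtract (-¼)·f_2 from ½xy - 31/2x - y² + 7/2y + 25/2 → -67/4x - y² + 7/2y + 57/4
  leading term x: subtract (-67/14)·h_4 from -67/4x - y² + 7/2y + 57/4 → -67/14y³ - 71/4y² + 1255/14y - 1879/28
  leading term y³: no divisor's leading term divides it; move -67/14y³ to the remainder.
  leading term y²: no divisor's leading term divides it; move -71/4y² to the remainder.
  leading term y: no divisor's leading term divides it; move 1255/14y to the remainder.
  leading term 1: no divisor's leading term divides it; move -1879/28 to the remainder.
  remainder -67/14y³ - 71/4y² + 1255/14y - 1879/28 ≠ 0; add h_5 = -67/14y³ - 71/4y² + 1255/14y - 1879/28 to the basis.

S(f_2,f_3): lcm = x²y. S = 5/2x² + xy³ - 7/2xy - 7/2x + y² + 5/2y.
  leading term x²: subtract (5/2)·f_1 from 5/2x² + xy³ - 7/2xy - 7/2x + y² + 5/2y → xy³ - 11xy + 53/2x + 7/2y² + 5y - 25
  leading term xy³: subtract (-½y²)·f_2 from xy³ - 11xy + 53/2x + 7/2y² + 5y - 25 → -5/2xy² - 11xy + 53/2x + 7y² + 5y - 25
  leading term xy²: subtract (5/4y)·f_2 from -5/2xy² - 11xy + 53/2x + 7y² + 5y - 25 → -19/4xy + 53/2x + 7y² - 15/4y - 25
  leading term xy: subtract (19/8)·f_2 from -19/4xy + 53/2x + 7y² - 15/4y - 25 → 307/8x + 7y² - 15/4y - 333/8
  leading term x: subtract (307/28)·h_4 from 307/8x + 7y² - 15/4y - 333/8 → 307/28y³ + 363/8y² - 5631/28y + 8107/56
  leading term y³: subtract (-307/134)·h_5 from 307/28y³ + 363/8y² - 5631/28y + 8107/56 → 631/134y² + 286/67y - 1203/134
  leading term y²: no divisor's leading term divides it; move 631/134y² to the remainder.
  leading term y: no divisor's leading term divides it; move 286/67y to the remainder.
  leading term 1: no divisor's leading term divides it; move -1203/134 to the remainder.
  remainder 631/134y² + 286/67y - 1203/134 ≠ 0; add h_6 = 631/134y² + 286/67y - 1203/134 to the basis.

S(f_2,h_5): lcm = xy³. S = -81/67xy² + 1255/67xy - 1879/134x - 7/2y².
  leading term xy²: subtract (81/134y)·f_2 from -81/67xy² + 1255/67xy - 1879/134x - 7/2y² → 2915/134xy - 1879/134x - 7/2y² - 567/134y
  leading term xy: subtract (-2915/268)·f_2 from 2915/134xy - 1879/134x - 7/2y² - 567/134y → -18333/268x - 7/2y² - 567/134y + 20405/268
  leading term x: subtract (-2619/134)·h_4 from -18333/268x - 7/2y² - 567/134y + 20405/268 → -2619/134y³ - 19271/268y² + 46575/134y - 68641/268
  leading term y³: subtract (18333/4489)·h_5 from -2619/134y³ - 19271/268y² + 46575/134y - 68641/268 → 5243/8978y² - 83160/4489y + 161077/8978
  leading term y²: subtract (5243/42277)·h_6 from 5243/8978y² - 83160/4489y + 161077/8978 → -805574/42277y + 805574/42277
  leading term y: no divisor's leading term divides it; move -805574/42277y to the remainder.
  leading term 1: no divisor's leading term divides it; move 805574/42277 to the remainder.
  remainder -805574/42277y + 805574/42277 ≠ 0; add h_7 = -805574/42277y + 805574/42277 to the basis.

The other S-polynomials (S(f_1,h_4), S(f_2,h_4), S(f_3,h_4), S(f_1,h_5), S(f_3,h_5), S(h_4,h_5), S(f_1,h_6), S(f_2,h_6), S(f_3,h_6), S(h_4,h_6), S(h_5,h_6), S(f_1,h_7), S(f_2,h_7), S(f_3,h_7), S(h_4,h_7), S(h_5,h_7), S(h_6,h_7)) all reduce to 0 modulo the current basis, so we have a Gröbner basis.
Inter-reduce: drop elements whose leading term is divisible by another's, tail-reduce, and make monic.
Reduced Gröbner basis: {x - 1, y - 1}.
Label its elements g_1 = x - 1, g_2 = y - 1.

Reduce p = x³ - x² - 12xy - 4y + 16 modulo G:
  leading term x³: subtract (x²)·g_1 from x³ - x² - 12xy - 4y + 16 → -12xy - 4y + 16
  leading term xy: subtract (-12y)·g_1 from -12xy - 4y + 16 → -16y + 16
  leading term y: subtract (-16)·g_2 from -16y + 16 → 0
  normal form = 0.
Since the normal form is 0, p ∈ I.

The remainder on division by a Gröbner basis is unique — it is the normal form.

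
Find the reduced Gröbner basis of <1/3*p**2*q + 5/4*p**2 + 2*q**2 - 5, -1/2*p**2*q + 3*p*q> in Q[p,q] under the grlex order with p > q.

G = {q**4 + 9/4*q**3 - 185/16*p*q - 5/2*q**2 - 45/8*q, p*q**2 + q**3 + 15/4*p*q - 5/2*q, p**2 + 8/5*p*q + 8/5*q**2 - 4}

f_1 = 1/3*p**2*q + 5/4*p**2 + 2*q**2 - 5, LT = p**2*q.
f_2 = -1/2*p**2*q + 3*p*q, LT = p**2*q.

S(f_1,f_2): lcm = p**2*q. S = 15/4*p**2 + 6*p*q + 6*q**2 - 15.
  reduce S modulo (f_1, f_2):
  remainder 15/4*p**2 + 6*p*q + 6*q**2 - 15 ≠ 0; add g_3 = 15/4*p**2 + 6*p*q + 6*q**2 - 15 to the basis.

S(f_1,g_3): lcm = p**2*q. S = -8/5*p*q**2 - 8/5*q**3 + 15/4*p**2 + 6*q**2 + 4*q - 15.
  reduce S modulo (f_1, f_2, g_3):
  remainder -8/5*p*q**2 - 8/5*q**3 - 6*p*q + 4*q ≠ 0; add g_4 = -8/5*p*q**2 - 8/5*q**3 - 6*p*q + 4*q to the basis.

S(f_1,g_4): lcm = p**2*q**2. S = -p*q**3 + 6*q**3 + 5/2*p*q - 15*q.
  reduce S modulo (f_1, f_2, g_3, g_4):
  remainder q**4 + 9/4*q**3 - 185/16*p*q - 5/2*q**2 - 45/8*q ≠ 0; add g_5 = q**4 + 9/4*q**3 - 185/16*p*q - 5/2*q**2 - 45/8*q to the basis.

The other S-polynomials (S(f_2,g_3), S(f_2,g_4), S(g_3,g_4), S(f_1,g_5), S(f_2,g_5), S(g_3,g_5), S(g_4,g_5)) all reduce to 0 modulo the current basis, so we have a Gröbner basis.
Inter-reduce: drop elements whose leading term is divisible by another's, tail-reduce, and make monic.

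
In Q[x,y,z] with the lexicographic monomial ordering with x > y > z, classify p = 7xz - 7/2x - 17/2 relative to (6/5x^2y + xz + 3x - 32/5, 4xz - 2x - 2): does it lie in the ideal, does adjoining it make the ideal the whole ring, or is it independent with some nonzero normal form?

First compute the reduced Gröbner basis of I by Buchberger's algorithm.
f_1 = 6/5x^2y + xz + 3x - 32/5, LT = x^2y.
f_2 = 4xz - 2x - 2, LT = xz.

S(f_1,f_2): lcm = x^2yz. S = 1/2x^2y + 1/2xy + 5/6xz^2 + 5/2xz - 16/3z.
  reduce S modulo (f_1, f_2):
  remainder 1/2xy - 59/12z + 47/12 ≠ 0; add h_3 = 1/2xy - 59/12z + 47/12 to the basis.

S(f_2,h_3): lcm = xyz. S = -1/2xy - 1/2y + 59/6z^2 - 47/6z.
  reduce S modulo (f_1, f_2, h_3):
  remainder -1/2y + 59/6z^2 - 51/4z + 47/12 ≠ 0; add h_4 = -1/2y + 59/6z^2 - 51/4z + 47/12 to the basis.

The other S-polynomials (S(f_1,h_3), S(f_1,h_4), S(f_2,h_4), S(h_3,h_4)) all reduce to 0 modulo the current basis, so we have a Gröbner basis.
Inter-reduce: drop elements whose leading term is divisible by another's, tail-reduce, and make monic.
Reduced Gröbner basis: {xz - 1/2x - 1/2, y - 59/3z^2 + 51/2z - 47/6}.
Label its elements g_1 = xz - 1/2x - 1/2, g_2 = y - 59/3z^2 + 51/2z - 47/6.

Reduce p = 7xz - 7/2x - 17/2 modulo G:
  leading term xz: subtract (7)·g_1 from 7xz - 7/2x - 17/2 → -5
  leading term 1: no divisor's leading term divides it; move -5 to the remainder.
  normal form = -5.
The normal form is nonzero, so p ∉ I. Since p minus its normal form lies in I, I + (p) = I + (r) where r = -5; decide whether this ideal is the whole ring.
Here r = -5 is a nonzero constant, hence a unit: 1 ∈ I + (p), the Gröbner basis of I + (p) is {1}, and the enlarged system has no common solution — adjoining p is inconsistent.

Adjoining 7xz - 7/2x - 17/2 makes the ideal the whole ring: the system is inconsistent.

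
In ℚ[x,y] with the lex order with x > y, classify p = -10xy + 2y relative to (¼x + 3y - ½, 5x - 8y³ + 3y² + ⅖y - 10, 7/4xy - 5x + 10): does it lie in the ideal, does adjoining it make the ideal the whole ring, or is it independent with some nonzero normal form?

First compute the reduced Gröbner basis of I by Buchberger's algorithm.
f_1 = ¼x + 3y - ½, LT = x.
f_2 = 5x - 8y³ + 3y² + ⅖y - 10, LT = x.
f_3 = 7/4xy - 5x + 10, LT = xy.

S(f_1,f_2): lcm = x. S = 8/5y³ - ⅗y² + 298/25y.
  reduce S modulo (f_1, f_2, f_3):
  remainder 8/5y³ - ⅗y² + 298/25y ≠ 0; add h_4 = 8/5y³ - ⅗y² + 298/25y to the basis.

S(f_1,f_3): lcm = xy. S = 20/7x + 12y² - 2y - 40/7.
  reduce S modulo (f_1, f_2, f_3, h_4):
  remainder 12y² - 254/7y ≠ 0; add h_5 = 12y² - 254/7y to the basis.

S(f_3,h_4): lcm = xy³. S = -139/56xy² - 149/20xy + 40/7y².
  reduce S modulo (f_1, f_2, f_3, h_4, h_5):
  remainder 545411/7840y ≠ 0; add h_6 = 545411/7840y to the basis.

The other S-polynomials (S(f_2,f_3), S(f_1,h_4), S(f_2,h_4), S(f_1,h_5), S(f_2,h_5), S(f_3,h_5), S(h_4,h_5), S(f_1,h_6), S(f_2,h_6), S(f_3,h_6), S(h_4,h_6), S(h_5,h_6)) all reduce to 0 modulo the current basis, so we have a Gröbner basis.
Inter-reduce: drop elements whose leading term is divisible by another's, tail-reduce, and make monic.
Reduced Gröbner basis: {x - 2, y}.
Label its elements g_1 = x - 2, g_2 = y.

Reduce p = -10xy + 2y modulo G:
  leading term xy: subtract (-10y)·g_1 from -10xy + 2y → -18y
  leading term y: subtract (-18)·g_2 from -18y → 0
  normal form = 0.
Since the normal form is 0, p ∈ I.

-10xy + 2y lies in I (it reduces to 0).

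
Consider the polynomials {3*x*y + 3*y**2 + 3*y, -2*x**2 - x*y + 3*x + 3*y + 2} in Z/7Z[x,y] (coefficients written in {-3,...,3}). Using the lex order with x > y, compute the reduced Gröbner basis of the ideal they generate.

f_1 = 3*x*y + 3*y**2 + 3*y, LT = x*y.
f_2 = -2*x**2 - x*y + 3*x + 3*y + 2, LT = x**2.

S(f_1,f_2): lcm = x**2*y. S = -3*x*y**2 - x*y - 2*y**2 + y.
  reduce S modulo (f_1, f_2):
  remainder 3*y**3 + 2*y**2 + 2*y ≠ 0; add g_3 = 3*y**3 + 2*y**2 + 2*y to the basis.

The other S-polynomials (S(f_1,g_3), S(f_2,g_3)) all reduce to 0 modulo the current basis, so we have a Gröbner basis.

G = {x**2 + 2*x + 3*y**2 - 2*y - 1, x*y + y**2 + y, y**3 + 3*y**2 + 3*y}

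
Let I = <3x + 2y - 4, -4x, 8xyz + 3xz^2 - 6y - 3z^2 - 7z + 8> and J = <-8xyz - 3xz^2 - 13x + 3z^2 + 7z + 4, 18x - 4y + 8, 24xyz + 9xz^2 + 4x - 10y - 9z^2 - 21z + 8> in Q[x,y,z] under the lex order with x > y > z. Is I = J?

Yes, the ideals are equal.

For a fixed monomial order, each ideal has a unique reduced Gröbner basis; comparing bases decides equality.
Buchberger on the first generating set:
f_1 = 3x + 2y - 4, LT = x.
f_2 = -4x, LT = x.
f_3 = 8xyz + 3xz^2 - 6y - 3z^2 - 7z + 8, LT = xyz.

S(f_1,f_2): lcm = x. S = 2/3y - 4/3.
  reduce S modulo (f_1, f_2, f_3):
  remainder 2/3y - 4/3 ≠ 0; add g_4 = 2/3y - 4/3 to the basis.

S(f_1,f_3): lcm = xyz. S = -3/8xz^2 + 2/3y^2z - 4/3yz + 3/4y + 3/8z^2 + 7/8z - 1.
  reduce S modulo (f_1, f_2, f_3, g_4):
  remainder 3/8z^2 + 7/8z + 1/2 ≠ 0; add g_5 = 3/8z^2 + 7/8z + 1/2 to the basis.

The other S-polynomials (S(f_2,f_3), S(f_1,g_4), S(f_2,g_4), S(f_3,g_4), S(f_1,g_5), S(f_2,g_5), S(f_3,g_5), S(g_4,g_5)) all reduce to 0 modulo the current basis, so we have a Gröbner basis.
Inter-reduce: drop elements whose leading term is divisible by another's, tail-reduce, and make monic.
Reduced Gröbner basis: {x, y - 2, z^2 + 7/3z + 4/3}.

Buchberger on the second generating set:
h_1 = -8xyz - 3xz^2 - 13x + 3z^2 + 7z + 4, LT = xyz.
h_2 = 18x - 4y + 8, LT = x.
h_3 = 24xyz + 9xz^2 + 4x - 10y - 9z^2 - 21z + 8, LT = xyz.

S(h_1,h_2): lcm = xyz. S = 3/8xz^2 + 13/8x + 2/9y^2z - 4/9yz - 3/8z^2 - 7/8z - 1/2.
  reduce S modulo (h_1, h_2, h_3):
  remainder 2/9y^2z + 1/12yz^2 - 4/9yz + 13/36y - 13/24z^2 - 7/8z - 11/9 ≠ 0; add k_4 = 2/9y^2z + 1/12yz^2 - 4/9yz + 13/36y - 13/24z^2 - 7/8z - 11/9 to the basis.

S(h_1,h_3): lcm = xyz. S = 35/24x + 5/12y - 5/6.
  reduce S modulo (h_1, h_2, h_3, k_4):
  remainder 20/27y - 40/27 ≠ 0; add k_5 = 20/27y - 40/27 to the basis.

S(h_1,k_5): lcm = xyz. S = 3/8xz^2 + 2xz + 13/8x - 3/8z^2 - 7/8z - 1/2.
  reduce S modulo (h_1, h_2, h_3, k_4, k_5):
  remainder -3/8z^2 - 7/8z - 1/2 ≠ 0; add k_6 = -3/8z^2 - 7/8z - 1/2 to the basis.

The other S-polynomials (S(h_2,h_3), S(h_1,k_4), S(h_2,k_4), S(h_3,k_4), S(h_2,k_5), S(h_3,k_5), S(k_4,k_5), S(h_1,k_6), S(h_2,k_6), S(h_3,k_6), S(k_4,k_6), S(k_5,k_6)) all reduce to 0 modulo the current basis, so we have a Gröbner basis.
Inter-reduce: drop elements whose leading term is divisible by another's, tail-reduce, and make monic.
Reduced Gröbner basis: {x, y - 2, z^2 + 7/3z + 4/3}.

Same reduced basis, so the two generating sets span the same ideal.
The same test decides containment: I ⊆ J iff every generator of I reduces to 0 modulo a Gröbner basis of J.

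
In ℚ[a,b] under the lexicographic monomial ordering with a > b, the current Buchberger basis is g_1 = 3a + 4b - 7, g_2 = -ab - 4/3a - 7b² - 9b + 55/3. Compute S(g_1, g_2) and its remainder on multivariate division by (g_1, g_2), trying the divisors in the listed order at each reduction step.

lcm(LM(g_1), LM(g_2)) = ab.
S = (lcm/LT(g_1))·g_1 − (lcm/LT(g_2))·g_2 = -4/3a - 17/3b² - 34/3b + 55/3.
Reduce S modulo (g_1, g_2) in that order:
  leading term a: subtract (-4/9)·g_1 from -4/3a - 17/3b² - 34/3b + 55/3 → -17/3b² - 86/9b + 137/9
  leading term b²: no divisor's leading term divides it; move -17/3b² to the remainder.
  leading term b: no divisor's leading term divides it; move -86/9b to the remainder.
  leading term 1: no divisor's leading term divides it; move 137/9 to the remainder.
The remainder -17/3b² - 86/9b + 137/9 is nonzero, so it would be added as the next basis element.

S(g_1, g_2) = -4/3a - 17/3b² - 34/3b + 55/3; remainder on division = -17/3b² - 86/9b + 137/9.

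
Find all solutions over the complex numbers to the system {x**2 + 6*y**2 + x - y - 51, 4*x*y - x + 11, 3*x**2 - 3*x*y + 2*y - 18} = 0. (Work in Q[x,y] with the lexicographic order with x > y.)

{(-1, 3)}

Compute a lex Gröbner basis by Buchberger's algorithm.
f_1 = x**2 + x + 6*y**2 - y - 51, LT = x**2.
f_2 = 4*x*y - x + 11, LT = x*y.
f_3 = 3*x**2 - 3*x*y + 2*y - 18, LT = x**2.

S(f_1,f_2): lcm = x**2*y. S = 1/4*x**2 + x*y - 11/4*x + 6*y**3 - y**2 - 51*y.
  leading term x**2: subtract (1/4)·f_1 from 1/4*x**2 + x*y - 11/4*x + 6*y**3 - y**2 - 51*y → x*y - 3*x + 6*y**3 - 5/2*y**2 - 203/4*y + 51/4
  leading term x*y: subtract (1/4)·f_2 from x*y - 3*x + 6*y**3 - 5/2*y**2 - 203/4*y + 51/4 → -11/4*x + 6*y**3 - 5/2*y**2 - 203/4*y + 10
  leading term x: no divisor's leading term divides it; move -11/4*x to the remainder.
  leading term y**3: no divisor's leading term divides it; move 6*y**3 to the remainder.
  leading term y**2: no divisor's leading term divides it; move -5/2*y**2 to the remainder.
  leading term y: no divisor's leading term divides it; move -203/4*y to the remainder.
  leading term 1: no divisor's leading term divides it; move 10 to the remainder.
  remainder -11/4*x + 6*y**3 - 5/2*y**2 - 203/4*y + 10 ≠ 0; add h_4 = -11/4*x + 6*y**3 - 5/2*y**2 - 203/4*y + 10 to the basis.

S(f_1,f_3): lcm = x**2. S = x*y + x + 6*y**2 - 5/3*y - 45.
  leading term x*y: subtract (1/4)·f_2 from x*y + x + 6*y**2 - 5/3*y - 45 → 5/4*x + 6*y**2 - 5/3*y - 191/4
  leading term x: subtract (-5/11)·h_4 from 5/4*x + 6*y**2 - 5/3*y - 191/4 → 30/11*y**3 + 107/22*y**2 - 3265/132*y - 1901/44
  leading term y**3: no divisor's leading term divides it; move 30/11*y**3 to the remainder.
  leading term y**2: no divisor's leading term divides it; move 107/22*y**2 to the remainder.
  leading term y: no divisor's leading term divides it; move -3265/132*y to the remainder.
  leading term 1: no divisor's leading term divides it; move -1901/44 to the remainder.
  remainder 30/11*y**3 + 107/22*y**2 - 3265/132*y - 1901/44 ≠ 0; add h_5 = 30/11*y**3 + 107/22*y**2 - 3265/132*y - 1901/44 to the basis.

S(f_2,f_3): lcm = x**2*y. S = -1/4*x**2 + x*y**2 + 11/4*x - 2/3*y**2 + 6*y.
  leading term x**2: subtract (-1/4)·f_1 from -1/4*x**2 + x*y**2 + 11/4*x - 2/3*y**2 + 6*y → x*y**2 + 3*x + 5/6*y**2 + 23/4*y - 51/4
  leading term x*y**2: subtract (1/4*y)·f_2 from x*y**2 + 3*x + 5/6*y**2 + 23/4*y - 51/4 → 1/4*x*y + 3*x + 5/6*y**2 + 3*y - 51/4
  leading term x*y: subtract (1/16)·f_2 from 1/4*x*y + 3*x + 5/6*y**2 + 3*y - 51/4 → 49/16*x + 5/6*y**2 + 3*y - 215/16
  leading term x: subtract (-49/44)·h_4 from 49/16*x + 5/6*y**2 + 3*y - 215/16 → 147/22*y**3 - 515/264*y**2 - 9419/176*y - 405/176
  leading term y**3: subtract (49/20)·h_5 from 147/22*y**3 - 515/264*y**2 - 9419/176*y - 405/176 → -208/15*y**2 + 85/12*y + 2071/20
  leading term y**2: no divisor's leading term divides it; move -208/15*y**2 to the remainder.
  leading term y: no divisor's leading term divides it; move 85/12*y to the remainder.
  leading term 1: no divisor's leading term divides it; move 2071/20 to the remainder.
  remainder -208/15*y**2 + 85/12*y + 2071/20 ≠ 0; add h_6 = -208/15*y**2 + 85/12*y + 2071/20 to the basis.

S(f_2,h_5): lcm = x*y**3. S = -61/30*x*y**2 + 653/72*x*y + 1901/120*x + 11/4*y**2.
  leading term x*y**2: subtract (-61/120*y)·f_2 from -61/30*x*y**2 + 653/72*x*y + 1901/120*x + 11/4*y**2 → 1541/180*x*y + 1901/120*x + 11/4*y**2 + 671/120*y
  leading term x*y: subtract (1541/720)·f_2 from 1541/180*x*y + 1901/120*x + 11/4*y**2 + 671/120*y → 12947/720*x + 11/4*y**2 + 671/120*y - 16951/720
  leading term x: subtract (-1177/180)·h_4 from 12947/720*x + 11/4*y**2 + 671/120*y - 16951/720 → 1177/30*y**3 - 979/72*y**2 - 46981/144*y + 10043/240
  leading term y**3: subtract (12947/900)·h_5 from 1177/30*y**3 - 979/72*y**2 - 46981/144*y + 10043/240 → -25069/300*y**2 + 31933/1080*y + 1194061/1800
  leading term y**2: subtract (25069/4160)·h_6 from -25069/300*y**2 + 31933/1080*y + 1194061/1800 → -5893657/449280*y + 5893657/149760
  leading term y: no divisor's leading term divides it; move -5893657/449280*y to the remainder.
  leading term 1: no divisor's leading term divides it; move 5893657/149760 to the remainder.
  remainder -5893657/449280*y + 5893657/149760 ≠ 0; add h_7 = -5893657/449280*y + 5893657/149760 to the basis.

The other S-polynomials (S(f_1,h_4), S(f_2,h_4), S(f_3,h_4), S(f_1,h_5), S(f_3,h_5), S(h_4,h_5), S(f_1,h_6), S(f_2,h_6), S(f_3,h_6), S(h_4,h_6), S(h_5,h_6), S(f_1,h_7), S(f_2,h_7), S(f_3,h_7), S(h_4,h_7), S(h_5,h_7), S(h_6,h_7)) all reduce to 0 modulo the current basis, so we have a Gröbner basis.
Inter-reduce: drop elements whose leading term is divisible by another's, tail-reduce, and make monic.
Reduced Gröbner basis: {x + 1, y - 3}.

Since the basis is lex-ordered, y - 3 is univariate in y. Its roots are {3}. Back-substituting each root into the other basis elements fixes the other coordinates.
  y = 3: the earlier basis element becomes x + 1 = 0, giving x = -1 — point (-1, 3).
Check: every point annihilates each of the original generators.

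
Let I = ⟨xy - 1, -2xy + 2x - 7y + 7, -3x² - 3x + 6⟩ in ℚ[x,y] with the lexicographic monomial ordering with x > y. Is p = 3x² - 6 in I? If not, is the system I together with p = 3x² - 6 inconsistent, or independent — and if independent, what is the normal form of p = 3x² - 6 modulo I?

Adjoining 3x² - 6 makes the ideal the whole ring: the system is inconsistent.

First compute the reduced Gröbner basis of I by Buchberger's algorithm.
f_1 = xy - 1, LT = xy.
f_2 = -2xy + 2x - 7y + 7, LT = xy.
f_3 = -3x² - 3x + 6, LT = x².

S(f_1,f_2): lcm = xy. S = x - 7/2y + 5/2.
  reduce S modulo (f_1, f_2, f_3):
  remainder x - 7/2y + 5/2 ≠ 0; add h_4 = x - 7/2y + 5/2 to the basis.

S(f_1,f_3): lcm = x²y. S = -xy - x + 2y.
  reduce S modulo (f_1, f_2, f_3, h_4):
  remainder -3/2y + 3/2 ≠ 0; add h_5 = -3/2y + 3/2 to the basis.

The other S-polynomials (S(f_2,f_3), S(f_1,h_4), S(f_2,h_4), S(f_3,h_4), S(f_1,h_5), S(f_2,h_5), S(f_3,h_5), S(h_4,h_5)) all reduce to 0 modulo the current basis, so we have a Gröbner basis.
Inter-reduce: drop elements whose leading term is divisible by another's, tail-reduce, and make monic.
Reduced Gröbner basis: {x - 1, y - 1}.
Label its elements g_1 = x - 1, g_2 = y - 1.

Reduce p = 3x² - 6 modulo G:
  leading term x²: subtract (3x)·g_1 from 3x² - 6 → 3x - 6
  leading term x: subtract (3)·g_1 from 3x - 6 → -3
  leading term 1: no divisor's leading term divides it; move -3 to the remainder.
  normal form = -3.
The normal form is nonzero, so p ∉ I. Since p minus its normal form lies in I, I + (p) = I + (r) where r = -3; decide whether this ideal is the whole ring.
Here r = -3 is a nonzero constant, hence a unit: 1 ∈ I + (p), the Gröbner basis of I + (p) is {1}, and the enlarged system has no common solution — adjoining p is inconsistent.

Ideal membership is decidable via reduction modulo a Gröbner basis.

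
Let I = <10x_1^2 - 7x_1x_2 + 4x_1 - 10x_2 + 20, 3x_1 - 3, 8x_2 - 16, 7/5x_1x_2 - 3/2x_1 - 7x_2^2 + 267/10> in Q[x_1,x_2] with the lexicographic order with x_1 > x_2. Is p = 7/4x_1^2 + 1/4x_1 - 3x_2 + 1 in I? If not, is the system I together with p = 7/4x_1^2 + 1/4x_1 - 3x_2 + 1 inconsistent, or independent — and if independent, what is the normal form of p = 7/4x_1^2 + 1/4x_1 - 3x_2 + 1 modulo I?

Adjoining 7/4x_1^2 + 1/4x_1 - 3x_2 + 1 makes the ideal the whole ring: the system is inconsistent.

First compute the reduced Gröbner basis of I by Buchberger's algorithm.
f_1 = 10x_1^2 - 7x_1x_2 + 4x_1 - 10x_2 + 20, LT = x_1^2.
f_2 = 3x_1 - 3, LT = x_1.
f_3 = 8x_2 - 16, LT = x_2.
f_4 = 7/5x_1x_2 - 3/2x_1 - 7x_2^2 + 267/10, LT = x_1x_2.

The S-polynomials (S(f_1,f_2), S(f_1,f_3), S(f_1,f_4), S(f_2,f_3), S(f_2,f_4), S(f_3,f_4)) all reduce to 0 modulo the current basis, so we have a Gröbner basis.
Inter-reduce: drop elements whose leading term is divisible by another's, tail-reduce, and make monic.
Reduced Gröbner basis: {x_1 - 1, x_2 - 2}.
Label its elements g_1 = x_1 - 1, g_2 = x_2 - 2.

Reduce p = 7/4x_1^2 + 1/4x_1 - 3x_2 + 1 modulo G:
  leading term x_1^2: subtract (7/4x_1)·g_1 from 7/4x_1^2 + 1/4x_1 - 3x_2 + 1 → 2x_1 - 3x_2 + 1
  leading term x_1: subtract (2)·g_1 from 2x_1 - 3x_2 + 1 → -3x_2 + 3
  leading term x_2: subtract (-3)·g_2 from -3x_2 + 3 → -3
  leading term 1: no divisor's leading term divides it; move -3 to the remainder.
  normal form = -3.
The normal form is nonzero, so p ∉ I. Since p minus its normal form lies in I, I + (p) = I + (r) where r = -3; decide whether this ideal is the whole ring.
Here r = -3 is a nonzero constant, hence a unit: 1 ∈ I + (p), the Gröbner basis of I + (p) is {1}, and the enlarged system has no common solution — adjoining p is inconsistent.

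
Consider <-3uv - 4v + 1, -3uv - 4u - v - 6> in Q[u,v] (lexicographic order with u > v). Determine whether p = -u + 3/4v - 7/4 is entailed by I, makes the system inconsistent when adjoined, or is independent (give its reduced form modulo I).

First compute the reduced Gröbner basis of I by Buchberger's algorithm.
f_1 = -3uv - 4v + 1, LT = uv.
f_2 = -3uv - 4u - v - 6, LT = uv.

S(f_1,f_2): lcm = uv. S = -4/3u + v - 7/3.
  leading term u: no divisor's leading term divides it; move -4/3u to the remainder.
  leading term v: no divisor's leading term divides it; move v to the remainder.
  leading term 1: no divisor's leading term divides it; move -7/3 to the remainder.
  remainder -4/3u + v - 7/3 ≠ 0; add h_3 = -4/3u + v - 7/3 to the basis.

S(f_1,h_3): lcm = uv. S = 3/4v^2 - 5/12v - 1/3.
  leading term v^2: no divisor's leading term divides it; move 3/4v^2 to the remainder.
  leading term v: no divisor's leading term divides it; move -5/12v to the remainder.
  leading term 1: no divisor's leading term divides it; move -1/3 to the remainder.
  remainder 3/4v^2 - 5/12v - 1/3 ≠ 0; add h_4 = 3/4v^2 - 5/12v - 1/3 to the basis.

The other S-polynomials (S(f_2,h_3), S(f_1,h_4), S(f_2,h_4), S(h_3,h_4)) all reduce to 0 modulo the current basis, so we have a Gröbner basis.
Inter-reduce: drop elements whose leading term is divisible by another's, tail-reduce, and make monic.
Reduced Gröbner basis: {u - 3/4v + 7/4, v^2 - 5/9v - 4/9}.
Label its elements g_1 = u - 3/4v + 7/4, g_2 = v^2 - 5/9v - 4/9.

Reduce p = -u + 3/4v - 7/4 modulo G:
  leading term u: subtract (-1)·g_1 from -u + 3/4v - 7/4 → 0
  normal form = 0.
Since the normal form is 0, p ∈ I.

-u + 3/4v - 7/4 lies in I (it reduces to 0).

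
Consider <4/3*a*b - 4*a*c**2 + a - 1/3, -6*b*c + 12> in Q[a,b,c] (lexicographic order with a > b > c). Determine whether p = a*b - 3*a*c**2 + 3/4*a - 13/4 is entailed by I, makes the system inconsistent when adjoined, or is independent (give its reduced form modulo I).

First compute the reduced Gröbner basis of I by Buchberger's algorithm.
f_1 = 4/3*a*b - 4*a*c**2 + a - 1/3, LT = a*b.
f_2 = -6*b*c + 12, LT = b*c.

S(f_1,f_2): lcm = a*b*c. S = -3*a*c**3 + 3/4*a*c + 2*a - 1/4*c.
  reduce S modulo (f_1, f_2):
  remainder -3*a*c**3 + 3/4*a*c + 2*a - 1/4*c ≠ 0; add h_3 = -3*a*c**3 + 3/4*a*c + 2*a - 1/4*c to the basis.

The other S-polynomials (S(f_1,h_3), S(f_2,h_3)) all reduce to 0 modulo the current basis, so we have a Gröbner basis.
Inter-reduce: drop elements whose leading term is divisible by another's, tail-reduce, and make monic.
Reduced Gröbner basis: {a*b - 3*a*c**2 + 3/4*a - 1/4, a*c**3 - 1/4*a*c - 2/3*a + 1/12*c, b*c - 2}.
Label its elements g_1 = a*b - 3*a*c**2 + 3/4*a - 1/4, g_2 = a*c**3 - 1/4*a*c - 2/3*a + 1/12*c, g_3 = b*c - 2.

Reduce p = a*b - 3*a*c**2 + 3/4*a - 13/4 modulo G:
  leading term a*b: subtract (1)·g_1 from a*b - 3*a*c**2 + 3/4*a - 13/4 → -3
  leading term 1: no divisor's leading term divides it; move -3 to the remainder.
  normal form = -3.
The normal form is nonzero, so p ∉ I. Since p minus its normal form lies in I, I + (p) = I + (r) where r = -3; decide whether this ideal is the whole ring.
Here r = -3 is a nonzero constant, hence a unit: 1 ∈ I + (p), the Gröbner basis of I + (p) is {1}, and the enlarged system has no common solution — adjoining p is inconsistent.

Adjoining a*b - 3*a*c**2 + 3/4*a - 13/4 makes the ideal the whole ring: the system is inconsistent.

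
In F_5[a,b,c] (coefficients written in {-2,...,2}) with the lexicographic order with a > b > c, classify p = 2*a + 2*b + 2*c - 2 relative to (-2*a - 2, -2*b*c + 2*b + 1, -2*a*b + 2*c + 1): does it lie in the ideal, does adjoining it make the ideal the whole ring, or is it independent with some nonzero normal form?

First compute the reduced Gröbner basis of I by Buchberger's algorithm.
f_1 = -2*a - 2, LT = a.
f_2 = -2*b*c + 2*b + 1, LT = b*c.
f_3 = -2*a*b + 2*c + 1, LT = a*b.

S(f_1,f_3): lcm = a*b. S = b + c - 2.
  reduce S modulo (f_1, f_2, f_3):
  remainder b + c - 2 ≠ 0; add h_4 = b + c - 2 to the basis.

S(f_2,f_3): lcm = a*b*c. S = -a*b + 2*a + c**2 - 2*c.
  reduce S modulo (f_1, f_2, f_3, h_4):
  remainder c**2 + 2*c ≠ 0; add h_5 = c**2 + 2*c to the basis.

The other S-polynomials (S(f_1,f_2), S(f_1,h_4), S(f_2,h_4), S(f_3,h_4), S(f_1,h_5), S(f_2,h_5), S(f_3,h_5), S(h_4,h_5)) all reduce to 0 modulo the current basis, so we have a Gröbner basis.
Inter-reduce: drop elements whose leading term is divisible by another's, tail-reduce, and make monic.
Reduced Gröbner basis: {a + 1, b + c - 2, c**2 + 2*c}.
Label its elements g_1 = a + 1, g_2 = b + c - 2, g_3 = c**2 + 2*c.

Reduce p = 2*a + 2*b + 2*c - 2 modulo G:
  leading term a: subtract (2)·g_1 from 2*a + 2*b + 2*c - 2 → 2*b + 2*c + 1
  leading term b: subtract (2)·g_2 from 2*b + 2*c + 1 → 0
  normal form = 0.
Since the normal form is 0, p ∈ I.

2*a + 2*b + 2*c - 2 lies in I (it reduces to 0).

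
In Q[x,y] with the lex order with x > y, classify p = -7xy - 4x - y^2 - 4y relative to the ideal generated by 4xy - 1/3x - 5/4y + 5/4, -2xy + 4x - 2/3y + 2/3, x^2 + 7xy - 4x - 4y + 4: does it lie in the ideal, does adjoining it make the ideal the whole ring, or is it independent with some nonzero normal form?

First compute the reduced Gröbner basis of I by Buchberger's algorithm.
f_1 = 4xy - 1/3x - 5/4y + 5/4, LT = xy.
f_2 = -2xy + 4x - 2/3y + 2/3, LT = xy.
f_3 = x^2 + 7xy - 4x - 4y + 4, LT = x^2.

S(f_1,f_2): lcm = xy. S = 23/12x - 31/48y + 31/48.
  reduce S modulo (f_1, f_2, f_3):
  remainder 23/12x - 31/48y + 31/48 ≠ 0; add h_4 = 23/12x - 31/48y + 31/48 to the basis.

S(f_1,f_3): lcm = x^2y. S = -1/12x^2 - 7xy^2 + 59/16xy + 5/16x + 4y^2 - 4y.
  reduce S modulo (f_1, f_2, f_3, h_4):
  remainder 29/16y^2 - 3961/4416y - 4043/4416 ≠ 0; add h_5 = 29/16y^2 - 3961/4416y - 4043/4416 to the basis.

S(f_2,f_3): lcm = x^2y. S = -2x^2 - 7xy^2 + 13/3xy - 1/3x + 4y^2 - 4y.
  reduce S modulo (f_1, f_2, f_3, h_4, h_5):
  remainder -25075/4416y + 25075/4416 ≠ 0; add h_6 = -25075/4416y + 25075/4416 to the basis.

The other S-polynomials (S(f_1,h_4), S(f_2,h_4), S(f_3,h_4), S(f_1,h_5), S(f_2,h_5), S(f_3,h_5), S(h_4,h_5), S(f_1,h_6), S(f_2,h_6), S(f_3,h_6), S(h_4,h_6), S(h_5,h_6)) all reduce to 0 modulo the current basis, so we have a Gröbner basis.
Inter-reduce: drop elements whose leading term is divisible by another's, tail-reduce, and make monic.
Reduced Gröbner basis: {x, y - 1}.
Label its elements g_1 = x, g_2 = y - 1.

Reduce p = -7xy - 4x - y^2 - 4y modulo G:
  leading term xy: subtract (-7y)·g_1 from -7xy - 4x - y^2 - 4y → -4x - y^2 - 4y
  leading term x: subtract (-4)·g_1 from -4x - y^2 - 4y → -y^2 - 4y
  leading term y^2: subtract (-y)·g_2 from -y^2 - 4y → -5y
  leading term y: subtract (-5)·g_2 from -5y → -5
  leading term 1: no divisor's leading term divides it; move -5 to the remainder.
  normal form = -5.
The normal form is nonzero, so p ∉ I. Since p minus its normal form lies in I, I + (p) = I + (r) where r = -5; decide whether this ideal is the whole ring.
Here r = -5 is a nonzero constant, hence a unit: 1 ∈ I + (p), the Gröbner basis of I + (p) is {1}, and the enlarged system has no common solution — adjoining p is inconsistent.

Adjoining -7xy - 4x - y^2 - 4y makes the ideal the whole ring: the system is inconsistent.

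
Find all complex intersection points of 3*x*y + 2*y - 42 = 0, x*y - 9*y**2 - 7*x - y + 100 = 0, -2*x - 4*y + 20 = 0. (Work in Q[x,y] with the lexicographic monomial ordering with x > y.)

Compute a lex Gröbner basis by Buchberger's algorithm.
f_1 = 3*x*y + 2*y - 42, LT = x*y.
f_2 = x*y - 7*x - 9*y**2 - y + 100, LT = x*y.
f_3 = -2*x - 4*y + 20, LT = x.

S(f_1,f_2): lcm = x*y. S = 7*x + 9*y**2 + 5/3*y - 114.
  leading term x: subtract (-7/2)·f_3 from 7*x + 9*y**2 + 5/3*y - 114 → 9*y**2 - 37/3*y - 44
  leading term y**2: no divisor's leading term divides it; move 9*y**2 to the remainder.
  leading term y: no divisor's leading term divides it; move -37/3*y to the remainder.
  leading term 1: no divisor's leading term divides it; move -44 to the remainder.
  remainder 9*y**2 - 37/3*y - 44 ≠ 0; add h_4 = 9*y**2 - 37/3*y - 44 to the basis.

S(f_1,f_3): lcm = x*y. S = -2*y**2 + 32/3*y - 14.
  leading term y**2: subtract (-2/9)·h_4 from -2*y**2 + 32/3*y - 14 → 214/27*y - 214/9
  leading term y: no divisor's leading term divides it; move 214/27*y to the remainder.
  leading term 1: no divisor's leading term divides it; move -214/9 to the remainder.
  remainder 214/27*y - 214/9 ≠ 0; add h_5 = 214/27*y - 214/9 to the basis.

The other S-polynomials (S(f_2,f_3), S(f_1,h_4), S(f_2,h_4), S(f_3,h_4), S(f_1,h_5), S(f_2,h_5), S(f_3,h_5), S(h_4,h_5)) all reduce to 0 modulo the current basis, so we have a Gröbner basis.
Inter-reduce: drop elements whose leading term is divisible by another's, tail-reduce, and make monic.
Reduced Gröbner basis: {x - 4, y - 3}.

From the last basis element, y - 3 = 0, so y takes values in {3}. Each choice, substituted upward through the basis, yields the corresponding point(s) of the solution set.
  y = 3: the earlier basis element becomes x - 4 = 0, giving x = 4 — point (4, 3).
Each listed point satisfies every original equation (direct substitution).

{(4, 3)}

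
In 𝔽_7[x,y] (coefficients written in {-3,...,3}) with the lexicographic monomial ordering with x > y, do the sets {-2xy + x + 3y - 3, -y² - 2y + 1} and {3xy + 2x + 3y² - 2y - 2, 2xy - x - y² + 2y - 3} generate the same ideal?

Yes, the ideals are equal.

For a fixed monomial order, each ideal has a unique reduced Gröbner basis; comparing bases decides equality.
Buchberger on the first generating set:
f_1 = -2xy + x + 3y - 3, LT = xy.
f_2 = -y² - 2y + 1, LT = y².

S(f_1,f_2): lcm = xy². S = xy + x + 2y² - 2y.
  leading term xy: subtract (3)·f_1 from xy + x + 2y² - 2y → -2x + 2y² + 3y + 2
  leading term x: no divisor's leading term divides it; move -2x to the remainder.
  leading term y²: subtract (-2)·f_2 from 2y² + 3y + 2 → -y - 3
  leading term y: no divisor's leading term divides it; move -y to the remainder.
  leading term 1: no divisor's leading term divides it; move -3 to the remainder.
  remainder -2x - y - 3 ≠ 0; add g_3 = -2x - y - 3 to the basis.

The other S-polynomials (S(f_1,g_3), S(f_2,g_3)) all reduce to 0 modulo the current basis, so we have a Gröbner basis.
Inter-reduce: drop elements whose leading term is divisible by another's, tail-reduce, and make monic.
Reduced Gröbner basis: {x - 3y - 2, y² + 2y - 1}.

Buchberger on the second generating set:
h_1 = 3xy + 2x + 3y² - 2y - 2, LT = xy.
h_2 = 2xy - x - y² + 2y - 3, LT = xy.

S(h_1,h_2): lcm = xy. S = -2y² + 3y + 2.
  leading term y²: no divisor's leading term divides it; move -2y² to the remainder.
  leading term y: no divisor's leading term divides it; move 3y to the remainder.
  leading term 1: no divisor's leading term divides it; move 2 to the remainder.
  remainder -2y² + 3y + 2 ≠ 0; add k_3 = -2y² + 3y + 2 to the basis.

S(h_1,k_3): lcm = xy². S = xy + x + y³ - 3y² - 3y.
  leading term xy: subtract (-2)·h_1 from xy + x + y³ - 3y² - 3y → -2x + y³ + 3y² + 3
  leading term x: no divisor's leading term divides it; move -2x to the remainder.
  leading term y³: subtract (3y)·k_3 from y³ + 3y² + 3 → y² + y + 3
  leading term y²: subtract (3)·k_3 from y² + y + 3 → -y - 3
  leading term y: no divisor's leading term divides it; move -y to the remainder.
  leading term 1: no divisor's leading term divides it; move -3 to the remainder.
  remainder -2x - y - 3 ≠ 0; add k_4 = -2x - y - 3 to the basis.

The other S-polynomials (S(h_2,k_3), S(h_1,k_4), S(h_2,k_4), S(k_3,k_4)) all reduce to 0 modulo the current basis, so we have a Gröbner basis.
Inter-reduce: drop elements whose leading term is divisible by another's, tail-reduce, and make monic.
Reduced Gröbner basis: {x - 3y - 2, y² + 2y - 1}.

Same reduced basis, so the two generating sets span the same ideal.
The choice of monomial ordering does not affect the verdict — as long as both bases are computed under the same ordering, their equality decides ideal equality.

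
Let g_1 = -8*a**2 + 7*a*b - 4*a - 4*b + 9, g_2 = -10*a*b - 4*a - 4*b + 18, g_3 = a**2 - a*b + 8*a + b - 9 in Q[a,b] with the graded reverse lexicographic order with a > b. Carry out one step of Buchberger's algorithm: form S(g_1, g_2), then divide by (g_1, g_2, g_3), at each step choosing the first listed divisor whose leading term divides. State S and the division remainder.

S(g_1, g_2) = -7/8*a*b**2 - 2/5*a**2 + 1/10*a*b + 1/2*b**2 + 9/5*a - 9/8*b; remainder on division = 17/20*b**2 + 49/25*a - 127/50*b - 27/100.

lcm(LM(g_1), LM(g_2)) = a**2*b.
S = (lcm/LT(g_1))·g_1 − (lcm/LT(g_2))·g_2 = -7/8*a*b**2 - 2/5*a**2 + 1/10*a*b + 1/2*b**2 + 9/5*a - 9/8*b.
Reduce S modulo (g_1, g_2, g_3) in that order:
  leading term a*b**2: subtract (7/80*b)·g_2 from -7/8*a*b**2 - 2/5*a**2 + 1/10*a*b + 1/2*b**2 + 9/5*a - 9/8*b → -2/5*a**2 + 9/20*a*b + 17/20*b**2 + 9/5*a - 27/10*b
  leading term a**2: subtract (1/20)·g_1 from -2/5*a**2 + 9/20*a*b + 17/20*b**2 + 9/5*a - 27/10*b → 1/10*a*b + 17/20*b**2 + 2*a - 5/2*b - 9/20
  leading term a*b: subtract (-1/100)·g_2 from 1/10*a*b + 17/20*b**2 + 2*a - 5/2*b - 9/20 → 17/20*b**2 + 49/25*a - 127/50*b - 27/100
  leading term b**2: no divisor's leading term divides it; move 17/20*b**2 to the remainder.
  leading term a: no divisor's leading term divides it; move 49/25*a to the remainder.
  leading term b: no divisor's leading term divides it; move -127/50*b to the remainder.
  leading term 1: no divisor's leading term divides it; move -27/100 to the remainder.
The remainder 17/20*b**2 + 49/25*a - 127/50*b - 27/100 is nonzero, so it would be added as the next basis element.
This is the inner loop of Buchberger's algorithm — each nonzero remainder becomes a new basis element.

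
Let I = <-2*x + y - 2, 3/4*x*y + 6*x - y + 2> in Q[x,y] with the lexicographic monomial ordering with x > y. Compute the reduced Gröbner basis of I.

f_1 = -2*x + y - 2, LT = x.
f_2 = 3/4*x*y + 6*x - y + 2, LT = x*y.

S(f_1,f_2): lcm = x*y. S = -8*x - 1/2*y**2 + 7/3*y - 8/3.
  reduce S modulo (f_1, f_2):
  remainder -1/2*y**2 - 5/3*y + 16/3 ≠ 0; add g_3 = -1/2*y**2 - 5/3*y + 16/3 to the basis.

The other S-polynomials (S(f_1,g_3), S(f_2,g_3)) all reduce to 0 modulo the current basis, so we have a Gröbner basis.
Inter-reduce: drop elements whose leading term is divisible by another's, tail-reduce, and make monic.

G = {x - 1/2*y + 1, y**2 + 10/3*y - 32/3}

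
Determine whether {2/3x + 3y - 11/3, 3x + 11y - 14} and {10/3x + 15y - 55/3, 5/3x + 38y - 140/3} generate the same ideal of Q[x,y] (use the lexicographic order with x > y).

Since reduced Gröbner bases are canonical representatives of ideals under a given ordering, it suffices to compute and compare them.
Buchberger on the first generating set:
f_1 = 2/3x + 3y - 11/3, LT = x.
f_2 = 3x + 11y - 14, LT = x.

S(f_1,f_2): lcm = x. S = 5/6y - 5/6.
  leading term y: no divisor's leading term divides it; move 5/6y to the remainder.
  leading term 1: no divisor's leading term divides it; move -5/6 to the remainder.
  remainder 5/6y - 5/6 ≠ 0; add g_3 = 5/6y - 5/6 to the basis.

The other S-polynomials (S(f_1,g_3), S(f_2,g_3)) all reduce to 0 modulo the current basis, so we have a Gröbner basis.
Inter-reduce: drop elements whose leading term is divisible by another's, tail-reduce, and make monic.
Reduced Gröbner basis: {x - 1, y - 1}.

Buchberger on the second generating set:
h_1 = 10/3x + 15y - 55/3, LT = x.
h_2 = 5/3x + 38y - 140/3, LT = x.

S(h_1,h_2): lcm = x. S = -183/10y + 45/2.
  leading term y: no divisor's leading term divides it; move -183/10y to the remainder.
  leading term 1: no divisor's leading term divides it; move 45/2 to the remainder.
  remainder -183/10y + 45/2 ≠ 0; add k_3 = -183/10y + 45/2 to the basis.

The other S-polynomials (S(h_1,k_3), S(h_2,k_3)) all reduce to 0 modulo the current basis, so we have a Gröbner basis.
Inter-reduce: drop elements whose leading term is divisible by another's, tail-reduce, and make monic.
Reduced Gröbner basis: {x + 2/61, y - 75/61}.

The bases are distinct; the ideals are different.
The choice of monomial ordering does not affect the verdict — as long as both bases are computed under the same ordering, their equality decides ideal equality.

No, the ideals differ.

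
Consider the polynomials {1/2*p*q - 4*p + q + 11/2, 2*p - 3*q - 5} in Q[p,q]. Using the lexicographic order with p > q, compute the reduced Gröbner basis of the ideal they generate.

G = {p - 3/2*q - 5/2, q**2 - 5*q - 6}

The reduced Gröbner basis is the canonical form of the ideal for this ordering.

f_1 = 1/2*p*q - 4*p + q + 11/2, LT = p*q.
f_2 = 2*p - 3*q - 5, LT = p.

S(f_1,f_2): lcm = p*q. S = -8*p + 3/2*q**2 + 9/2*q + 11.
  reduce S modulo (f_1, f_2):
  remainder 3/2*q**2 - 15/2*q - 9 ≠ 0; add g_3 = 3/2*q**2 - 15/2*q - 9 to the basis.

The other S-polynomials (S(f_1,g_3), S(f_2,g_3)) all reduce to 0 modulo the current basis, so we have a Gröbner basis.
Inter-reduce: drop elements whose leading term is divisible by another's, tail-reduce, and make monic.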